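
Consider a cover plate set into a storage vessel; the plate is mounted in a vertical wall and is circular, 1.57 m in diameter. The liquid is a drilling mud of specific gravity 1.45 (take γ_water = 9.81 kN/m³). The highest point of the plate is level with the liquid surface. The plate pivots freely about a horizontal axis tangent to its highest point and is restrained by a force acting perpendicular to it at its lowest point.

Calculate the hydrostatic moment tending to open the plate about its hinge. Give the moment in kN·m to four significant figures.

M ≈ 21.21 kN·m

γ = 1.45 × 9.81 = 14.2245 kN/m³.
The centroid is at the centre, 0.785 m below the top of the plate, so the centroid depth is h_c = 0.785 m.
A = π(0.785)² = 1.93593 m².
Resultant F = γ·h_c·A = 14.2245 × 0.785 × 1.93593 = 21.617 kN.
I_c = πr⁴/4 = π × 0.785⁴/4 = 0.298242 m⁴.
Centre of pressure: y_p = y_c + I_c/(y_c·A) = 0.785 + 0.298242/(0.785 × 1.93593) = 0.785 + 0.19625 = 0.98125 m along the plane.
The resultant acts 0.785 + 0.19625 = 0.98125 m (along the plate) below the hinge at the top edge, so the moment about the hinge is M = F × 0.98125 = 21.617 × 0.98125 = 21.2117 kN·m.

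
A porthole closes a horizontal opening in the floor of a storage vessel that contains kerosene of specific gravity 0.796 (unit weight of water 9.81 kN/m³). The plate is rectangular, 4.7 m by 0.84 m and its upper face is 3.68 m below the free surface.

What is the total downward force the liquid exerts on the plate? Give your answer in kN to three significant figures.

F ≈ 113 kN

γ = 0.796 × 9.81 = 7.80876 kN/m³.
The plate is horizontal, so pressure is uniform at p = γ·h = 7.80876 × 3.68 = 28.7362 kN/m².
A = 4.7 × 0.84 = 3.948 m².
F = p·A = 28.7362 × 3.948 = 113.451 kN.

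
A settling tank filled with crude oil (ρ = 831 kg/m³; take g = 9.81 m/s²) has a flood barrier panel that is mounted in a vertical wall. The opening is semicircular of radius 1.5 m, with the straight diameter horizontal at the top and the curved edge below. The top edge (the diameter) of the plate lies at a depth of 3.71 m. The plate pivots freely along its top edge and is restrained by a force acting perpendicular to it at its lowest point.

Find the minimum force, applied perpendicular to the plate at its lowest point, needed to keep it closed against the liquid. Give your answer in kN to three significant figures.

γ = ρg = 831 × 9.81 / 1000 = 8.15211 kN/m³.
The centroid of a semicircle lies 4r/(3π) = 0.63662 m from the diameter, here below the top edge, so the centroid depth is h_c = 3.71 + 0.63662 = 4.34662 m.
A = πr²/2 = π × 1.5²/2 = 3.53429 m².
Resultant F = γ·h_c·A = 8.15211 × 4.34662 × 3.53429 = 125.234 kN.
I_c = (π/8 − 8/(9π))·r⁴ = 0.109757 × 1.5⁴ = 0.555645 m⁴.
Centre of pressure: y_p = y_c + I_c/(y_c·A) = 4.34662 + 0.555645/(4.34662 × 3.53429) = 4.34662 + 0.0361696 = 4.38279 m along the plane.
The resultant acts 0.63662 + 0.0361696 = 0.67279 m (along the plate) below the hinge at the top edge, so the moment about the hinge is M = F × 0.67279 = 125.234 × 0.67279 = 84.2562 kN·m.
A normal force at the bottom, 1.5 m from the hinge, must supply this moment: P = 84.2562/1.5 = 56.1708 kN.

P ≈ 56.2 kN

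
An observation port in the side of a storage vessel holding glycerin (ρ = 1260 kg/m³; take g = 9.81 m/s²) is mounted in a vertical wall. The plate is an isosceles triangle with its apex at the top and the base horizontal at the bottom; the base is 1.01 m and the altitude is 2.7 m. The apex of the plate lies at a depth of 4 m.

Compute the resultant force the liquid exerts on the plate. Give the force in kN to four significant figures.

F ≈ 97.75 kN

γ = ρg = 1260 × 9.81 / 1000 = 12.3606 kN/m³.
With the apex up, the centroid sits 2h/3 = 2 × 2.7/3 = 1.8 m below the apex, so the centroid depth is h_c = 4 + 1.8 = 5.8 m.
A = ½ × 1.01 × 2.7 = 1.3635 m².
Resultant F = γ·h_c·A = 12.3606 × 5.8 × 1.3635 = 97.7513 kN.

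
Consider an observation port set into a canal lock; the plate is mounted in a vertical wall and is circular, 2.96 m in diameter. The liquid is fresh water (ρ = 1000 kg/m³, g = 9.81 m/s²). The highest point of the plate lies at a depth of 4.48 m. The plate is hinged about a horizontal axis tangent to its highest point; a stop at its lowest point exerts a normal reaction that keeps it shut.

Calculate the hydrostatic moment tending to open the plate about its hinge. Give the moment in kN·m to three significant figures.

M ≈ 632 kN·m

γ = ρg = 1000 × 9.81 = 9810 N/m³ = 9.81 kN/m³.
The centroid is at the centre, 1.48 m below the top of the plate, so the centroid depth is h_c = 4.48 + 1.48 = 5.96 m.
A = π(1.48)² = 6.88134 m².
Resultant F = γ·h_c·A = 9.81 × 5.96 × 6.88134 = 402.335 kN.
I_c = πr⁴/4 = π × 1.48⁴/4 = 3.76822 m⁴.
Centre of pressure: y_p = y_c + I_c/(y_c·A) = 5.96 + 3.76822/(5.96 × 6.88134) = 5.96 + 0.0918792 = 6.05188 m along the plane.
The resultant acts 1.48 + 0.0918792 = 1.57188 m (along the plate) below the hinge at the top edge, so the moment about the hinge is M = F × 1.57188 = 402.335 × 1.57188 = 632.422 kN·m.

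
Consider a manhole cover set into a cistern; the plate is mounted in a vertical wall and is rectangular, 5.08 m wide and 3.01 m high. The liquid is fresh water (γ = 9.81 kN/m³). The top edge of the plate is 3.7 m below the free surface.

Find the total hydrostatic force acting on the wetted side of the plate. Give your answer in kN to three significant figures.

γ = 9.81 kN/m³.
The centroid lies 3.01/2 = 1.505 m below the top edge, so the centroid depth is h_c = 3.7 + 1.505 = 5.205 m.
A = 5.08 × 3.01 = 15.2908 m².
Resultant F = γ·h_c·A = 9.81 × 5.205 × 15.2908 = 780.764 kN.

F ≈ 781 kN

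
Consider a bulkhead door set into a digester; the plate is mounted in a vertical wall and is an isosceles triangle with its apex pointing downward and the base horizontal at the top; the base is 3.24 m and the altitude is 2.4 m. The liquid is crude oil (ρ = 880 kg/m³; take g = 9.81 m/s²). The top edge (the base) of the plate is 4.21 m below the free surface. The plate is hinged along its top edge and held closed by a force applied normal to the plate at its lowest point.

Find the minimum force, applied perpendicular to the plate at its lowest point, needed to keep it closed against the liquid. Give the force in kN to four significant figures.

P ≈ 60.53 kN

γ = ρg = 880 × 9.81 / 1000 = 8.6328 kN/m³.
With the apex down, the centroid sits h/3 = 2.4/3 = 0.8 m below the base (the top edge), so the centroid depth is h_c = 4.21 + 0.8 = 5.01 m.
A = ½ × 3.24 × 2.4 = 3.888 m².
Resultant F = γ·h_c·A = 8.6328 × 5.01 × 3.888 = 168.157 kN.
I_c = b·h³/36 = 3.24 × 2.4³/36 = 1.24416 m⁴.
Centre of pressure: y_p = y_c + I_c/(y_c·A) = 5.01 + 1.24416/(5.01 × 3.888) = 5.01 + 0.0638723 = 5.07387 m along the plane.
The resultant acts 0.8 + 0.0638723 = 0.863872 m (along the plate) below the hinge at the top edge, so the moment about the hinge is M = F × 0.863872 = 168.157 × 0.863872 = 145.266 kN·m.
A normal force at the bottom, 2.4 m from the hinge, must supply this moment: P = 145.266/2.4 = 60.5275 kN.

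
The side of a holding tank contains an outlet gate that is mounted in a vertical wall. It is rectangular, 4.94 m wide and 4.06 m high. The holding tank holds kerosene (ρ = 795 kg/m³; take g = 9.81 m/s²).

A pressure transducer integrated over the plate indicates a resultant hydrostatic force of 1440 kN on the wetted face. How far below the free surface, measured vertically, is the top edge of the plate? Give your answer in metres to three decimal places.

γ = ρg = 795 × 9.81 / 1000 = 7.79895 kN/m³.
A = 4.94 × 4.06 = 20.0564 m².
From F = γ·h_c·A, the centroid depth is h_c = 1440/(7.79895 × 20.0564) = 9.20605 m.
The centroid lies 4.06/2 = 2.03 m below the top edge, so the top edge sits at h_top = 9.20605 − 2.03 = 7.17605 m below the surface.

d_top ≈ 7.176 m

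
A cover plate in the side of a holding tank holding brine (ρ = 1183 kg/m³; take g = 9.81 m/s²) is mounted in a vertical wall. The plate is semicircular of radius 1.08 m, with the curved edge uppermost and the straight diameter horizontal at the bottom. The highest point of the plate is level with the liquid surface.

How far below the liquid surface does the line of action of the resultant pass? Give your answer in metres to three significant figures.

h_p = 0.753 m

γ = ρg = 1183 × 9.81 / 1000 = 11.60523 kN/m³.
The centroid lies 4r/(3π) = 0.458366 m above the diameter, so r − 4r/(3π) = 1.08 − 0.458366 = 0.621634 m below the topmost point, so the centroid depth is h_c = 0.621634 m.
A = πr²/2 = π × 1.08²/2 = 1.83218 m².
Resultant F = γ·h_c·A = 11.60523 × 0.621634 × 1.83218 = 13.2177 kN.
I_c = (π/8 − 8/(9π))·r⁴ = 0.109757 × 1.08⁴ = 0.149323 m⁴.
Centre of pressure: y_p = y_c + I_c/(y_c·A) = 0.621634 + 0.149323/(0.621634 × 1.83218) = 0.621634 + 0.131106 = 0.75274 m along the plane.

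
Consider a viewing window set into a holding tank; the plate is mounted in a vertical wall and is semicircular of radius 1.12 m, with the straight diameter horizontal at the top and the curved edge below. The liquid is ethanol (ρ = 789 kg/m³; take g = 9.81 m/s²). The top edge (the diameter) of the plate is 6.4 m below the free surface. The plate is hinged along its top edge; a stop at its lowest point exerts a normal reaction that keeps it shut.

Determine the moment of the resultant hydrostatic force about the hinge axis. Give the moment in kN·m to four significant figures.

M ≈ 51.18 kN·m

γ = ρg = 789 × 9.81 / 1000 = 7.74009 kN/m³.
The centroid of a semicircle lies 4r/(3π) = 0.475343 m from the diameter, here below the top edge, so the centroid depth is h_c = 6.4 + 0.475343 = 6.87534 m.
A = πr²/2 = π × 1.12²/2 = 1.97041 m².
Resultant F = γ·h_c·A = 7.74009 × 6.87534 × 1.97041 = 104.857 kN.
I_c = (π/8 − 8/(9π))·r⁴ = 0.109757 × 1.12⁴ = 0.172705 m⁴.
Centre of pressure: y_p = y_c + I_c/(y_c·A) = 6.87534 + 0.172705/(6.87534 × 1.97041) = 6.87534 + 0.0127484 = 6.88809 m along the plane.
The resultant acts 0.475343 + 0.0127484 = 0.488091 m (along the plate) below the hinge at the top edge, so the moment about the hinge is M = F × 0.488091 = 104.857 × 0.488091 = 51.1798 kN·m.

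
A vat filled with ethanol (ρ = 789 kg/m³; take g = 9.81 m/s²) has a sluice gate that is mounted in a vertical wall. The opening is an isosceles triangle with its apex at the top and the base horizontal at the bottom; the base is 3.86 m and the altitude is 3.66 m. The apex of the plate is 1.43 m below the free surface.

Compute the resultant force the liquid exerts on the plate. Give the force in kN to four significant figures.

F ≈ 211.6 kN

γ = ρg = 789 × 9.81 / 1000 = 7.74009 kN/m³.
With the apex up, the centroid sits 2h/3 = 2 × 3.66/3 = 2.44 m below the apex, so the centroid depth is h_c = 1.43 + 2.44 = 3.87 m.
A = ½ × 3.86 × 3.66 = 7.0638 m².
Resultant F = γ·h_c·A = 7.74009 × 3.87 × 7.0638 = 211.59 kN.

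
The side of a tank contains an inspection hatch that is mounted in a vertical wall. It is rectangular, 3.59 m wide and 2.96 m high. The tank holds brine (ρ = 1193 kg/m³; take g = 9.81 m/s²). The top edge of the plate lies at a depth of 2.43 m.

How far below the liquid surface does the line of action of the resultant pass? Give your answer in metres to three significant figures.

γ = ρg = 1193 × 9.81 / 1000 = 11.70333 kN/m³.
The centroid lies 2.96/2 = 1.48 m below the top edge, so the centroid depth is h_c = 2.43 + 1.48 = 3.91 m.
A = 3.59 × 2.96 = 10.6264 m².
Resultant F = γ·h_c·A = 11.70333 × 3.91 × 10.6264 = 486.264 kN.
I_c = b·h³/12 = 3.59 × 2.96³/12 = 7.75869 m⁴.
Centre of pressure: y_p = y_c + I_c/(y_c·A) = 3.91 + 7.75869/(3.91 × 10.6264) = 3.91 + 0.186735 = 4.09673 m along the plane.

h_p = 4.10 m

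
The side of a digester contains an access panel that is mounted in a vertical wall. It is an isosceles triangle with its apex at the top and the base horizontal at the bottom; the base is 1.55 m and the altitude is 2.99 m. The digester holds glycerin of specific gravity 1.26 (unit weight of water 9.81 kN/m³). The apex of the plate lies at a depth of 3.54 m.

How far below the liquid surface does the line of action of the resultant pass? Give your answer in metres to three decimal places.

h_p = 5.623 m

γ = 1.26 × 9.81 = 12.3606 kN/m³.
With the apex up, the centroid sits 2h/3 = 2 × 2.99/3 = 1.99333 m below the apex, so the centroid depth is h_c = 3.54 + 1.99333 = 5.53333 m.
A = ½ × 1.55 × 2.99 = 2.31725 m².
Resultant F = γ·h_c·A = 12.3606 × 5.53333 × 2.31725 = 158.489 kN.
I_c = b·h³/36 = 1.55 × 2.99³/36 = 1.15091 m⁴.
Centre of pressure: y_p = y_c + I_c/(y_c·A) = 5.53333 + 1.15091/(5.53333 × 2.31725) = 5.53333 + 0.0897598 = 5.62309 m along the plane.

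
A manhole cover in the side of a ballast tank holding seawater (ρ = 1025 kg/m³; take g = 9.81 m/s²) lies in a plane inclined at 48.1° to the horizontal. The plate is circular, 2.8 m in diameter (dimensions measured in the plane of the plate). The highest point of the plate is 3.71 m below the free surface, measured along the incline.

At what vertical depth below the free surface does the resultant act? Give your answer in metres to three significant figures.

h_p = 3.87 m

γ = ρg = 1025 × 9.81 / 1000 = 10.05525 kN/m³.
Let θ = 48.1° be the plate's angle to the horizontal; measure y along the incline from where the plane meets the free surface. Vertical depth h = y·sinθ with sinθ = 0.744312.
The centroid is at the centre, 1.4 m below the top of the plate, so y_c = 3.71 + 1.4 = 5.11 m and h_c = 5.11 × 0.744312 = 3.80343 m.
A = π(1.4)² = 6.15752 m².
Resultant F = γ·h_c·A = 10.05525 × 3.80343 × 6.15752 = 235.491 kN.
I_c = πr⁴/4 = π × 1.4⁴/4 = 3.01719 m⁴.
Centre of pressure: y_p = y_c + I_c/(y_c·A) = 5.11 + 3.01719/(5.11 × 6.15752) = 5.11 + 0.0958906 = 5.20589 m along the plane.
Vertically, h_p = y_p·sinθ = 5.20589 × 0.744312 = 3.87481 m.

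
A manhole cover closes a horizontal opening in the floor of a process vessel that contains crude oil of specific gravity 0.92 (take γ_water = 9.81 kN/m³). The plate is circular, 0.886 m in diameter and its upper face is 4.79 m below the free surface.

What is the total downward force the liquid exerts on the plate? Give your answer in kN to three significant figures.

F ≈ 26.7 kN

γ = 0.92 × 9.81 = 9.0252 kN/m³.
The plate is horizontal, so pressure is uniform at p = γ·h = 9.0252 × 4.79 = 43.2307 kN/m².
A = π(0.443)² = 0.616534 m².
F = p·A = 43.2307 × 0.616534 = 26.6532 kN.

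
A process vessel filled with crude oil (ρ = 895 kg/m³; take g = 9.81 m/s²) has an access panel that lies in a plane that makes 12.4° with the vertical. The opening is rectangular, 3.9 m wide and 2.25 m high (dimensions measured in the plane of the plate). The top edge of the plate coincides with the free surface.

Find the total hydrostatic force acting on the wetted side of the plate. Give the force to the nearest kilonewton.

F ≈ 85 kN

γ = ρg = 895 × 9.81 / 1000 = 8.77995 kN/m³.
The plate makes 12.4° with the vertical, i.e. θ = 90° − 12.4° = 77.6° to the horizontal. Measuring y along the incline from the free-surface line, vertical depth h = y·sinθ with sinθ = 0.976672.
The centroid lies 2.25/2 = 1.125 m below the top edge, so y_c = 1.125 m and h_c = 1.125 × 0.976672 = 1.09876 m.
A = 3.9 × 2.25 = 8.775 m².
Resultant F = γ·h_c·A = 8.77995 × 1.09876 × 8.775 = 84.6529 kN.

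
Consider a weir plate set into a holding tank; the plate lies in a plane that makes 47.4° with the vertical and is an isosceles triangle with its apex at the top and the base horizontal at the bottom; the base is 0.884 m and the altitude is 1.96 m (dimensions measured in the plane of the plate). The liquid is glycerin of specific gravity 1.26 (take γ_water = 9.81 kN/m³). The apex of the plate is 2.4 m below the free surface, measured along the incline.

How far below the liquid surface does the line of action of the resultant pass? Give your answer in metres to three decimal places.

γ = 1.26 × 9.81 = 12.3606 kN/m³.
The plate makes 47.4° with the vertical, i.e. θ = 90° − 47.4° = 42.6° to the horizontal. Measuring y along the incline from the free-surface line, vertical depth h = y·sinθ with sinθ = 0.676876.
With the apex up, the centroid sits 2h/3 = 2 × 1.96/3 = 1.30667 m below the apex, so y_c = 2.4 + 1.30667 = 3.70667 m and h_c = 3.70667 × 0.676876 = 2.50896 m.
A = ½ × 0.884 × 1.96 = 0.86632 m².
Resultant F = γ·h_c·A = 12.3606 × 2.50896 × 0.86632 = 26.8665 kN.
I_c = b·h³/36 = 0.884 × 1.96³/36 = 0.184892 m⁴.
Centre of pressure: y_p = y_c + I_c/(y_c·A) = 3.70667 + 0.184892/(3.70667 × 0.86632) = 3.70667 + 0.0575779 = 3.76425 m along the plane.
Vertically, h_p = y_p·sinθ = 3.76425 × 0.676876 = 2.54793 m.

h_p = 2.548 m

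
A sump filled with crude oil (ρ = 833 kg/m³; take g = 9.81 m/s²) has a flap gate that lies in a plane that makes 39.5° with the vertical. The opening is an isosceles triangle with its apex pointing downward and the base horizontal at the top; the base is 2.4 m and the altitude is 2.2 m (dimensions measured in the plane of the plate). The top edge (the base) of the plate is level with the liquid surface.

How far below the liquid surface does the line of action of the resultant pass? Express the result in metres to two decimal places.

h_p = 0.85 m

γ = ρg = 833 × 9.81 / 1000 = 8.17173 kN/m³.
The plate makes 39.5° with the vertical, i.e. θ = 90° − 39.5° = 50.5° to the horizontal. Measuring y along the incline from the free-surface line, vertical depth h = y·sinθ with sinθ = 0.771625.
With the apex down, the centroid sits h/3 = 2.2/3 = 0.733333 m below the base (the top edge), so y_c = 0.733333 m and h_c = 0.733333 × 0.771625 = 0.565858 m.
A = ½ × 2.4 × 2.2 = 2.64 m².
Resultant F = γ·h_c·A = 8.17173 × 0.565858 × 2.64 = 12.2075 kN.
I_c = b·h³/36 = 2.4 × 2.2³/36 = 0.709867 m⁴.
Centre of pressure: y_p = y_c + I_c/(y_c·A) = 0.733333 + 0.709867/(0.733333 × 2.64) = 0.733333 + 0.366667 = 1.1 m along the plane.
Vertically, h_p = y_p·sinθ = 1.1 × 0.771625 = 0.848788 m.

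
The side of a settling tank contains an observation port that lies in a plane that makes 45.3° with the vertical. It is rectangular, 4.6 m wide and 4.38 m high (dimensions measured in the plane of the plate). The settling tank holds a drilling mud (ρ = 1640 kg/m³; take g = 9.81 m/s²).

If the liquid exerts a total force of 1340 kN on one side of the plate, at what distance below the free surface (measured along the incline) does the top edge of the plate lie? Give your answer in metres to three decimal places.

y_top ≈ 3.687 m

γ = ρg = 1640 × 9.81 / 1000 = 16.0884 kN/m³.
A = 4.6 × 4.38 = 20.148 m².
From F = γ·h_c·A, the centroid depth is h_c = 1340/(16.0884 × 20.148) = 4.1339 m.
The plate makes 45.3° with the vertical, i.e. θ = 90° − 45.3° = 44.7° to the horizontal. Measuring y along the incline from the free-surface line, vertical depth h = y·sinθ with sinθ = 0.703395.
Along the incline, y_c = h_c/sinθ = 4.1339/0.703395 = 5.87707 m.
The centroid lies 4.38/2 = 2.19 m below the top edge, so the top edge sits at y_top = 5.87707 − 2.19 = 3.68707 m along the incline.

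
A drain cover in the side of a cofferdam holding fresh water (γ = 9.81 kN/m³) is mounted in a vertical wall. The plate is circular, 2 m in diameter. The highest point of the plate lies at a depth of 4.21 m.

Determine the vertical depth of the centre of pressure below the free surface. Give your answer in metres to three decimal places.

γ = 9.81 kN/m³.
The centroid is at the centre, 1 m below the top of the plate, so the centroid depth is h_c = 4.21 + 1 = 5.21 m.
A = π(1)² = 3.14159 m².
Resultant F = γ·h_c·A = 9.81 × 5.21 × 3.14159 = 160.567 kN.
I_c = πr⁴/4 = π × 1⁴/4 = 0.785398 m⁴.
Centre of pressure: y_p = y_c + I_c/(y_c·A) = 5.21 + 0.785398/(5.21 × 3.14159) = 5.21 + 0.0479847 = 5.25798 m along the plane.

h_p = 5.258 m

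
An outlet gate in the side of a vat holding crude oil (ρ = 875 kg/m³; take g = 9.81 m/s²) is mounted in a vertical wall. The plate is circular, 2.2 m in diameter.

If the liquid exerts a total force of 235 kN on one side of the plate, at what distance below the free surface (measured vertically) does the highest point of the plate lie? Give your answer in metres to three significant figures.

d_top ≈ 6.10 m

γ = ρg = 875 × 9.81 / 1000 = 8.58375 kN/m³.
A = π(1.1)² = 3.80133 m².
From F = γ·h_c·A, the centroid depth is h_c = 235/(8.58375 × 3.80133) = 7.20204 m.
The centroid is at the centre, 1.1 m below the top of the plate, so the highest point sits at h_top = 7.20204 − 1.1 = 6.10204 m below the surface.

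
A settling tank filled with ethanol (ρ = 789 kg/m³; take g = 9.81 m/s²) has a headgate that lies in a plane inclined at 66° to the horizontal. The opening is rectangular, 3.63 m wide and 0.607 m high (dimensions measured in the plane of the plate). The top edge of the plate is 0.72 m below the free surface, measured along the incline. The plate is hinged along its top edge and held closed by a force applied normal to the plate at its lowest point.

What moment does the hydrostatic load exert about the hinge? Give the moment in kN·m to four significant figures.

M ≈ 5.318 kN·m

γ = ρg = 789 × 9.81 / 1000 = 7.74009 kN/m³.
Let θ = 66° be the plate's angle to the horizontal; measure y along the incline from where the plane meets the free surface. Vertical depth h = y·sinθ with sinθ = 0.913545.
The centroid lies 0.607/2 = 0.3035 m below the top edge, so y_c = 0.72 + 0.3035 = 1.0235 m and h_c = 1.0235 × 0.913545 = 0.935013 m.
A = 3.63 × 0.607 = 2.20341 m².
Resultant F = γ·h_c·A = 7.74009 × 0.935013 × 2.20341 = 15.9463 kN.
I_c = b·h³/12 = 3.63 × 0.607³/12 = 0.0676537 m⁴.
Centre of pressure: y_p = y_c + I_c/(y_c·A) = 1.0235 + 0.0676537/(1.0235 × 2.20341) = 1.0235 + 0.0299991 = 1.0535 m along the plane.
The resultant acts 0.3035 + 0.0299991 = 0.333499 m (along the plate) below the hinge at the top edge, so the moment about the hinge is M = F × 0.333499 = 15.9463 × 0.333499 = 5.31808 kN·m.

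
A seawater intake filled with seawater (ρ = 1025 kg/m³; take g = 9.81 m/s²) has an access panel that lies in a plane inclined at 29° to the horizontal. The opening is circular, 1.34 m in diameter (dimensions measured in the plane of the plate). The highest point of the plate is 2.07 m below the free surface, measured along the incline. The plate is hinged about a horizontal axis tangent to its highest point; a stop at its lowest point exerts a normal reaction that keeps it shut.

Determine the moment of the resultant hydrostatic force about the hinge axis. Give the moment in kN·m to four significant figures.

M ≈ 13.39 kN·m

γ = ρg = 1025 × 9.81 / 1000 = 10.05525 kN/m³.
Let θ = 29° be the plate's angle to the horizontal; measure y along the incline from where the plane meets the free surface. Vertical depth h = y·sinθ with sinθ = 0.484810.
The centroid is at the centre, 0.67 m below the top of the plate, so y_c = 2.07 + 0.67 = 2.74 m and h_c = 2.74 × 0.484810 = 1.32838 m.
A = π(0.67)² = 1.41026 m².
Resultant F = γ·h_c·A = 10.05525 × 1.32838 × 1.41026 = 18.8371 kN.
I_c = πr⁴/4 = π × 0.67⁴/4 = 0.158267 m⁴.
Centre of pressure: y_p = y_c + I_c/(y_c·A) = 2.74 + 0.158267/(2.74 × 1.41026) = 2.74 + 0.0409582 = 2.78096 m along the plane.
The resultant acts 0.67 + 0.0409582 = 0.710958 m (along the plate) below the hinge at the top edge, so the moment about the hinge is M = F × 0.710958 = 18.8371 × 0.710958 = 13.3924 kN·m.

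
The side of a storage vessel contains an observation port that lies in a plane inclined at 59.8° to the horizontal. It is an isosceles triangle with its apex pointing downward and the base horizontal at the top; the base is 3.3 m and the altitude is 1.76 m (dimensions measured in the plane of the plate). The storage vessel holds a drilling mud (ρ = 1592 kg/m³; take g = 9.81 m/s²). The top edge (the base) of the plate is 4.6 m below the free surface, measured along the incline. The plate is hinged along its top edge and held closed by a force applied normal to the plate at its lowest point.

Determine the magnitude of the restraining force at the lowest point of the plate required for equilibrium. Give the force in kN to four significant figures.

P ≈ 71.60 kN

γ = ρg = 1592 × 9.81 / 1000 = 15.61752 kN/m³.
Let θ = 59.8° be the plate's angle to the horizontal; measure y along the incline from where the plane meets the free surface. Vertical depth h = y·sinθ with sinθ = 0.864275.
With the apex down, the centroid sits h/3 = 1.76/3 = 0.586667 m below the base (the top edge), so y_c = 4.6 + 0.586667 = 5.18667 m and h_c = 5.18667 × 0.864275 = 4.48271 m.
A = ½ × 3.3 × 1.76 = 2.904 m².
Resultant F = γ·h_c·A = 15.61752 × 4.48271 × 2.904 = 203.306 kN.
I_c = b·h³/36 = 3.3 × 1.76³/36 = 0.499746 m⁴.
Centre of pressure: y_p = y_c + I_c/(y_c·A) = 5.18667 + 0.499746/(5.18667 × 2.904) = 5.18667 + 0.0331791 = 5.21985 m along the plane.
The resultant acts 0.586667 + 0.0331791 = 0.619846 m (along the plate) below the hinge at the top edge, so the moment about the hinge is M = F × 0.619846 = 203.306 × 0.619846 = 126.018 kN·m.
A normal force at the bottom, 1.76 m from the hinge, must supply this moment: P = 126.018/1.76 = 71.6011 kN.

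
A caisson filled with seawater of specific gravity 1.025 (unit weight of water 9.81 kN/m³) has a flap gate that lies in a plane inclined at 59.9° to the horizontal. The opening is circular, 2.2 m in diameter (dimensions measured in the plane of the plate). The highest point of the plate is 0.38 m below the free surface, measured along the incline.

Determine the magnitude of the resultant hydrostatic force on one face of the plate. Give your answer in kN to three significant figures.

F ≈ 48.9 kN

γ = 1.025 × 9.81 = 10.05525 kN/m³.
Let θ = 59.9° be the plate's angle to the horizontal; measure y along the incline from where the plane meets the free surface. Vertical depth h = y·sinθ with sinθ = 0.865151.
The centroid is at the centre, 1.1 m below the top of the plate, so y_c = 0.38 + 1.1 = 1.48 m and h_c = 1.48 × 0.865151 = 1.28042 m.
A = π(1.1)² = 3.80133 m².
Resultant F = γ·h_c·A = 10.05525 × 1.28042 × 3.80133 = 48.9419 kN.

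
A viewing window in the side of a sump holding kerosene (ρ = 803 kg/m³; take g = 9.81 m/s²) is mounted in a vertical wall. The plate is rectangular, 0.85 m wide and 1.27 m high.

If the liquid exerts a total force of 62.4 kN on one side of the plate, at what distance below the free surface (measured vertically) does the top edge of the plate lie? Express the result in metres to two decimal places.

d_top ≈ 6.70 m

γ = ρg = 803 × 9.81 / 1000 = 7.87743 kN/m³.
A = 0.85 × 1.27 = 1.0795 m².
From F = γ·h_c·A, the centroid depth is h_c = 62.4/(7.87743 × 1.0795) = 7.33799 m.
The centroid lies 1.27/2 = 0.635 m below the top edge, so the top edge sits at h_top = 7.33799 − 0.635 = 6.70299 m below the surface.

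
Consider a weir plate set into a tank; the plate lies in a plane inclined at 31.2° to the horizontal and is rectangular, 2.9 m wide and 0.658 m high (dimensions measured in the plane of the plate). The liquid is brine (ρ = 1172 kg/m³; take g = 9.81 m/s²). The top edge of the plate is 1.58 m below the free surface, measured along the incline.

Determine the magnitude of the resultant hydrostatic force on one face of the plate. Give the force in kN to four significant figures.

F ≈ 21.70 kN

γ = ρg = 1172 × 9.81 / 1000 = 11.49732 kN/m³.
Let θ = 31.2° be the plate's angle to the horizontal; measure y along the incline from where the plane meets the free surface. Vertical depth h = y·sinθ with sinθ = 0.518027.
The centroid lies 0.658/2 = 0.329 m below the top edge, so y_c = 1.58 + 0.329 = 1.909 m and h_c = 1.909 × 0.518027 = 0.988914 m.
A = 2.9 × 0.658 = 1.9082 m².
Resultant F = γ·h_c·A = 11.49732 × 0.988914 × 1.9082 = 21.696 kN.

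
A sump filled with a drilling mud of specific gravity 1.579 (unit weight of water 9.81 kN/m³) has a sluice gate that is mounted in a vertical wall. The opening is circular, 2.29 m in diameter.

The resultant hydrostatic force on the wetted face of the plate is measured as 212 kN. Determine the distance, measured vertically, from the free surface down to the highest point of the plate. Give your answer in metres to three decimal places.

γ = 1.579 × 9.81 = 15.48999 kN/m³.
A = π(1.145)² = 4.11871 m².
From F = γ·h_c·A, the centroid depth is h_c = 212/(15.48999 × 4.11871) = 3.32295 m.
The centroid is at the centre, 1.145 m below the top of the plate, so the highest point sits at h_top = 3.32295 − 1.145 = 2.17795 m below the surface.

d_top ≈ 2.178 m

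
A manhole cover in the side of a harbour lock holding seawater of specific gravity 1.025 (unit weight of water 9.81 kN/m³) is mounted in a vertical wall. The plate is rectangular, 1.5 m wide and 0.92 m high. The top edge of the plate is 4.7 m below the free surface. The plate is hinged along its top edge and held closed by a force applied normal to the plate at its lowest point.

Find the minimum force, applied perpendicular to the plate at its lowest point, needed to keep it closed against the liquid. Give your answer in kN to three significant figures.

γ = 1.025 × 9.81 = 10.05525 kN/m³.
The centroid lies 0.92/2 = 0.46 m below the top edge, so the centroid depth is h_c = 4.7 + 0.46 = 5.16 m.
A = 1.5 × 0.92 = 1.38 m².
Resultant F = γ·h_c·A = 10.05525 × 5.16 × 1.38 = 71.6014 kN.
I_c = b·h³/12 = 1.5 × 0.92³/12 = 0.097336 m⁴.
Centre of pressure: y_p = y_c + I_c/(y_c·A) = 5.16 + 0.097336/(5.16 × 1.38) = 5.16 + 0.0136693 = 5.17367 m along the plane.
The resultant acts 0.46 + 0.0136693 = 0.473669 m (along the plate) below the hinge at the top edge, so the moment about the hinge is M = F × 0.473669 = 71.6014 × 0.473669 = 33.9154 kN·m.
A normal force at the bottom, 0.92 m from the hinge, must supply this moment: P = 33.9154/0.92 = 36.8646 kN.

P ≈ 36.9 kN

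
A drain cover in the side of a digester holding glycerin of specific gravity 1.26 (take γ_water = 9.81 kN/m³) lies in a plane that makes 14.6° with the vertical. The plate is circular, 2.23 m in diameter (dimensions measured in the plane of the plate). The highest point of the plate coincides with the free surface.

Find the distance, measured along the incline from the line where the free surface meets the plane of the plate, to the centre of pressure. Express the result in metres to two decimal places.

γ = 1.26 × 9.81 = 12.3606 kN/m³.
The plate makes 14.6° with the vertical, i.e. θ = 90° − 14.6° = 75.4° to the horizontal. Measuring y along the incline from the free-surface line, vertical depth h = y·sinθ with sinθ = 0.967709.
The centroid is at the centre, 1.115 m below the top of the plate, so y_c = 1.115 m and h_c = 1.115 × 0.967709 = 1.079 m.
A = π(1.115)² = 3.90571 m².
Resultant F = γ·h_c·A = 12.3606 × 1.079 × 3.90571 = 52.0908 kN.
I_c = πr⁴/4 = π × 1.115⁴/4 = 1.21392 m⁴.
Centre of pressure: y_p = y_c + I_c/(y_c·A) = 1.115 + 1.21392/(1.115 × 3.90571) = 1.115 + 0.27875 = 1.39375 m along the plane.

y_p = 1.39 m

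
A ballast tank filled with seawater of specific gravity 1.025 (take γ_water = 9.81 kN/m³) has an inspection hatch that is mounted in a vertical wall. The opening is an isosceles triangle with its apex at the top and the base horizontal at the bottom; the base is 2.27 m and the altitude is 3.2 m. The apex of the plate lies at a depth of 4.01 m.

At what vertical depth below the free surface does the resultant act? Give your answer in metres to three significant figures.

h_p = 6.24 m

γ = 1.025 × 9.81 = 10.05525 kN/m³.
With the apex up, the centroid sits 2h/3 = 2 × 3.2/3 = 2.13333 m below the apex, so the centroid depth is h_c = 4.01 + 2.13333 = 6.14333 m.
A = ½ × 2.27 × 3.2 = 3.632 m².
Resultant F = γ·h_c·A = 10.05525 × 6.14333 × 3.632 = 224.359 kN.
I_c = b·h³/36 = 2.27 × 3.2³/36 = 2.0662 m⁴.
Centre of pressure: y_p = y_c + I_c/(y_c·A) = 6.14333 + 2.0662/(6.14333 × 3.632) = 6.14333 + 0.0926025 = 6.23593 m along the plane.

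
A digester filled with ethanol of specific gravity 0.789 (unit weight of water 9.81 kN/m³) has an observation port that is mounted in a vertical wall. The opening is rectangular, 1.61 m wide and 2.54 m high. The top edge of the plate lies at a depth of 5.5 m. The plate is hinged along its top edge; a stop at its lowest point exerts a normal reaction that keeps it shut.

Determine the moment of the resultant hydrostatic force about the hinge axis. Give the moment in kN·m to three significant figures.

M ≈ 289 kN·m

γ = 0.789 × 9.81 = 7.74009 kN/m³.
The centroid lies 2.54/2 = 1.27 m below the top edge, so the centroid depth is h_c = 5.5 + 1.27 = 6.77 m.
A = 1.61 × 2.54 = 4.0894 m².
Resultant F = γ·h_c·A = 7.74009 × 6.77 × 4.0894 = 214.286 kN.
I_c = b·h³/12 = 1.61 × 2.54³/12 = 2.1986 m⁴.
Centre of pressure: y_p = y_c + I_c/(y_c·A) = 6.77 + 2.1986/(6.77 × 4.0894) = 6.77 + 0.0794142 = 6.84941 m along the plane.
The resultant acts 1.27 + 0.0794142 = 1.34941 m (along the plate) below the hinge at the top edge, so the moment about the hinge is M = F × 1.34941 = 214.286 × 1.34941 = 289.16 kN·m.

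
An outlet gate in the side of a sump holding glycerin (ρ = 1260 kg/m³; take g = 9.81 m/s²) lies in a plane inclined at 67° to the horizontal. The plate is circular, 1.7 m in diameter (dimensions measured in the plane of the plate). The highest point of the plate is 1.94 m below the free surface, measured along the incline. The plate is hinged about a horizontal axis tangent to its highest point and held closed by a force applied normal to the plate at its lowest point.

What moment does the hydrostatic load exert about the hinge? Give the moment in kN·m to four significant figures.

M ≈ 65.91 kN·m

γ = ρg = 1260 × 9.81 / 1000 = 12.3606 kN/m³.
Let θ = 67° be the plate's angle to the horizontal; measure y along the incline from where the plane meets the free surface. Vertical depth h = y·sinθ with sinθ = 0.920505.
The centroid is at the centre, 0.85 m below the top of the plate, so y_c = 1.94 + 0.85 = 2.79 m and h_c = 2.79 × 0.920505 = 2.56821 m.
A = π(0.85)² = 2.2698 m².
Resultant F = γ·h_c·A = 12.3606 × 2.56821 × 2.2698 = 72.0539 kN.
I_c = πr⁴/4 = π × 0.85⁴/4 = 0.409983 m⁴.
Centre of pressure: y_p = y_c + I_c/(y_c·A) = 2.79 + 0.409983/(2.79 × 2.2698) = 2.79 + 0.0647402 = 2.85474 m along the plane.
The resultant acts 0.85 + 0.0647402 = 0.91474 m (along the plate) below the hinge at the top edge, so the moment about the hinge is M = F × 0.91474 = 72.0539 × 0.91474 = 65.9106 kN·m.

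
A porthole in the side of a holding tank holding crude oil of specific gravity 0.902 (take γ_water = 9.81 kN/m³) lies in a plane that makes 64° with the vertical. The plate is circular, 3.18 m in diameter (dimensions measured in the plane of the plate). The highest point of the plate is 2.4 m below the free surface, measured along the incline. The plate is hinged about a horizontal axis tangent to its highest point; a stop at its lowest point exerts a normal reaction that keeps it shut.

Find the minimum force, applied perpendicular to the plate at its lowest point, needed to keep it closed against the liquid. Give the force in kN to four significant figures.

γ = 0.902 × 9.81 = 8.84862 kN/m³.
The plate makes 64° with the vertical, i.e. θ = 90° − 64° = 26° to the horizontal. Measuring y along the incline from the free-surface line, vertical depth h = y·sinθ with sinθ = 0.438371.
The centroid is at the centre, 1.59 m below the top of the plate, so y_c = 2.4 + 1.59 = 3.99 m and h_c = 3.99 × 0.438371 = 1.7491 m.
A = π(1.59)² = 7.94226 m².
Resultant F = γ·h_c·A = 8.84862 × 1.7491 × 7.94226 = 122.923 kN.
I_c = πr⁴/4 = π × 1.59⁴/4 = 5.01971 m⁴.
Centre of pressure: y_p = y_c + I_c/(y_c·A) = 3.99 + 5.01971/(3.99 × 7.94226) = 3.99 + 0.158402 = 4.1484 m along the plane.
The resultant acts 1.59 + 0.158402 = 1.7484 m (along the plate) below the hinge at the top edge, so the moment about the hinge is M = F × 1.7484 = 122.923 × 1.7484 = 214.919 kN·m.
A normal force at the bottom, 3.18 m from the hinge, must supply this moment: P = 214.919/3.18 = 67.5846 kN.

P ≈ 67.58 kN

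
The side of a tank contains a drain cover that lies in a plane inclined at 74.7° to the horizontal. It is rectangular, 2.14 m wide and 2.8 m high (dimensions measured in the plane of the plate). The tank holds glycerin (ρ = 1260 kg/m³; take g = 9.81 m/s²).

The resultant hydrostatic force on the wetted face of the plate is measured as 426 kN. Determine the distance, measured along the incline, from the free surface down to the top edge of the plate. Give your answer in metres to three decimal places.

y_top ≈ 4.563 m

γ = ρg = 1260 × 9.81 / 1000 = 12.3606 kN/m³.
A = 2.14 × 2.8 = 5.992 m².
From F = γ·h_c·A, the centroid depth is h_c = 426/(12.3606 × 5.992) = 5.75173 m.
Let θ = 74.7° be the plate's angle to the horizontal; measure y along the incline from where the plane meets the free surface. Vertical depth h = y·sinθ with sinθ = 0.964557.
Along the incline, y_c = h_c/sinθ = 5.75173/0.964557 = 5.96308 m.
The centroid lies 2.8/2 = 1.4 m below the top edge, so the top edge sits at y_top = 5.96308 − 1.4 = 4.56308 m along the incline.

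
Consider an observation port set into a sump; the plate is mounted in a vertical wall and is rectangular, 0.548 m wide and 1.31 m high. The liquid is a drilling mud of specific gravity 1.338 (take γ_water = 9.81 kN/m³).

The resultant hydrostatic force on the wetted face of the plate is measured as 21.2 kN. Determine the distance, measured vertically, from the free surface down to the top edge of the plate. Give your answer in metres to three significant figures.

d_top ≈ 1.59 m

γ = 1.338 × 9.81 = 13.12578 kN/m³.
A = 0.548 × 1.31 = 0.71788 m².
From F = γ·h_c·A, the centroid depth is h_c = 21.2/(13.12578 × 0.71788) = 2.24988 m.
The centroid lies 1.31/2 = 0.655 m below the top edge, so the top edge sits at h_top = 2.24988 − 0.655 = 1.59488 m below the surface.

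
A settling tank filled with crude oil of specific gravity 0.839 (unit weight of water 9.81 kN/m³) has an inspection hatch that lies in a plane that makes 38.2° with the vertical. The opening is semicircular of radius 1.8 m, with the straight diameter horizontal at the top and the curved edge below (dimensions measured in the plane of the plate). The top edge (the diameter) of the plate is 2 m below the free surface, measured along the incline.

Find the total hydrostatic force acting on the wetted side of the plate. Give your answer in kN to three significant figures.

F ≈ 91.0 kN

γ = 0.839 × 9.81 = 8.23059 kN/m³.
The plate makes 38.2° with the vertical, i.e. θ = 90° − 38.2° = 51.8° to the horizontal. Measuring y along the incline from the free-surface line, vertical depth h = y·sinθ with sinθ = 0.785857.
The centroid of a semicircle lies 4r/(3π) = 0.763944 m from the diameter, here below the top edge, so y_c = 2 + 0.763944 = 2.76394 m and h_c = 2.76394 × 0.785857 = 2.17206 m.
A = πr²/2 = π × 1.8²/2 = 5.08938 m².
Resultant F = γ·h_c·A = 8.23059 × 2.17206 × 5.08938 = 90.9846 kN.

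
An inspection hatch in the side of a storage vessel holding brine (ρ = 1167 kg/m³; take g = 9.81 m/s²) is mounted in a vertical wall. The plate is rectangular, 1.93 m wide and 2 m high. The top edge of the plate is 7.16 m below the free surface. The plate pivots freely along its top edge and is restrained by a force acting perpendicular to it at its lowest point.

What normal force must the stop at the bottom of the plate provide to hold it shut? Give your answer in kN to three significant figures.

P ≈ 188 kN

γ = ρg = 1167 × 9.81 / 1000 = 11.44827 kN/m³.
The centroid lies 2/2 = 1 m below the top edge, so the centroid depth is h_c = 7.16 + 1 = 8.16 m.
A = 1.93 × 2 = 3.86 m².
Resultant F = γ·h_c·A = 11.44827 × 8.16 × 3.86 = 360.593 kN.
I_c = b·h³/12 = 1.93 × 2³/12 = 1.28667 m⁴.
Centre of pressure: y_p = y_c + I_c/(y_c·A) = 8.16 + 1.28667/(8.16 × 3.86) = 8.16 + 0.0408498 = 8.20085 m along the plane.
The resultant acts 1 + 0.0408498 = 1.04085 m (along the plate) below the hinge at the top edge, so the moment about the hinge is M = F × 1.04085 = 360.593 × 1.04085 = 375.323 kN·m.
A normal force at the bottom, 2 m from the hinge, must supply this moment: P = 375.323/2 = 187.661 kN.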